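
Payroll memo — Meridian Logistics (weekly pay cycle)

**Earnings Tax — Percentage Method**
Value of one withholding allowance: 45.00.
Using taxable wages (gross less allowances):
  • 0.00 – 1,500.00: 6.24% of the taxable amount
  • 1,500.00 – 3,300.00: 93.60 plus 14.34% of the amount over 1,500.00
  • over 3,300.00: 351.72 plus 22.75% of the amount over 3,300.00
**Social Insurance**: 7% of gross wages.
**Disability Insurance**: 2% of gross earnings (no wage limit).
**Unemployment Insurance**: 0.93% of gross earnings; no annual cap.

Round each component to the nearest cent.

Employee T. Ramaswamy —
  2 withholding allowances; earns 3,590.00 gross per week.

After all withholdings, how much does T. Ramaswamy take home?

2,836.29

Earnings Tax: taxable = 3,590.00 − 2×45.00 = 3,500.00
  351.72 + 22.75% × (3,500.00 − 3,300.00) = 351.72 + 22.75% × 200.00 = 397.22
Social Insurance: 7% × 3,590.00 = 251.30
Disability Insurance: 2% × 3,590.00 = 71.80
Unemployment Insurance: 0.93% × 3,590.00 = 33.39
Total withheld: 397.22 + 251.30 + 71.80 + 33.39 = 753.71
Net pay: 3,590.00 − 753.71 = 2,836.29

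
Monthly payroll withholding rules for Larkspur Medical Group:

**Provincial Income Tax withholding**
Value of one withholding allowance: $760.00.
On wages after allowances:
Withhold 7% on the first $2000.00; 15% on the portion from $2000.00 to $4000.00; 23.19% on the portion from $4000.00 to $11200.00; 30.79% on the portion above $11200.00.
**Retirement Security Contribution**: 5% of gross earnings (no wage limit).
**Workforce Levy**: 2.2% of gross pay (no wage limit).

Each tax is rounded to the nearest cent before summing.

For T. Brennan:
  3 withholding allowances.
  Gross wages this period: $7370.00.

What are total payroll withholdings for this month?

$1223.41

Provincial Income Tax: taxable = $7370.00 − 3×$760.00 = $5090.00
  $440.00 + 23.19% × ($5090.00 − $4000.00) = $440.00 + 23.19% × $1090.00 = $692.77
Retirement Security Contribution: 5% × $7370.00 = $368.50
Workforce Levy: 2.2% × $7370.00 = $162.14
Total: $692.77 + $368.50 + $162.14 = $1223.41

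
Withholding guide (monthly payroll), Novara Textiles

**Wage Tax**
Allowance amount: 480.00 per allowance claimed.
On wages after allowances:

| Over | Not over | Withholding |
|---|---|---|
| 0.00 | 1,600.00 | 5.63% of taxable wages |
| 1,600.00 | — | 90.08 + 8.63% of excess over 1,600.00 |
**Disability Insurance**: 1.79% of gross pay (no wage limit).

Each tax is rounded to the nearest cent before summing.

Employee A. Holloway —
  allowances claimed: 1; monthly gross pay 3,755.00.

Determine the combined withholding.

301.84

Wage Tax: taxable = 3,755.00 − 1×480.00 = 3,275.00
  90.08 + 8.63% × (3,275.00 − 1,600.00) = 90.08 + 8.63% × 1,675.00 = 234.63
Disability Insurance: 1.79% × 3,755.00 = 67.21
Total: 234.63 + 67.21 = 301.84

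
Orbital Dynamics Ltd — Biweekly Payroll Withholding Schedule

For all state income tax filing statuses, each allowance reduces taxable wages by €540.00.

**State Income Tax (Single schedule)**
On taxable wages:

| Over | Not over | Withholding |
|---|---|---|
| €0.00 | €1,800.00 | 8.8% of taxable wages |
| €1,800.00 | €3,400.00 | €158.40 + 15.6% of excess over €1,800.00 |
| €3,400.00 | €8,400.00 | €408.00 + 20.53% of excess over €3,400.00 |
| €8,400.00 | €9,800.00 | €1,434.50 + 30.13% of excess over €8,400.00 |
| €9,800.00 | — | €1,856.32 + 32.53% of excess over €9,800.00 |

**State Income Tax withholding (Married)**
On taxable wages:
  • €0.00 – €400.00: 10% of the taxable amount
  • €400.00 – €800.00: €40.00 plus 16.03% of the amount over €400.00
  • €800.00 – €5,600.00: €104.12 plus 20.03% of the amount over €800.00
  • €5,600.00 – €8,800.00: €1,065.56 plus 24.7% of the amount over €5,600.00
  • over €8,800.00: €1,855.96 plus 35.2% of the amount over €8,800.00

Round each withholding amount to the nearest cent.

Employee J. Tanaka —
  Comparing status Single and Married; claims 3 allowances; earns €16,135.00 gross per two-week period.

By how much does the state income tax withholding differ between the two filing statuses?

€477.53

State Income Tax (Single): taxable = €16,135.00 − 3×€540.00 = €14,515.00
  €1,856.32 + 32.53% × (€14,515.00 − €9,800.00) = €1,856.32 + 32.53% × €4,715.00 = €3,390.11
State Income Tax (Married): taxable = €16,135.00 − 3×€540.00 = €14,515.00
  €1,855.96 + 35.2% × (€14,515.00 − €8,800.00) = €1,855.96 + 35.2% × €5,715.00 = €3,867.64
Difference: |€3,390.11 − €3,867.64| = €477.53 (higher under Married)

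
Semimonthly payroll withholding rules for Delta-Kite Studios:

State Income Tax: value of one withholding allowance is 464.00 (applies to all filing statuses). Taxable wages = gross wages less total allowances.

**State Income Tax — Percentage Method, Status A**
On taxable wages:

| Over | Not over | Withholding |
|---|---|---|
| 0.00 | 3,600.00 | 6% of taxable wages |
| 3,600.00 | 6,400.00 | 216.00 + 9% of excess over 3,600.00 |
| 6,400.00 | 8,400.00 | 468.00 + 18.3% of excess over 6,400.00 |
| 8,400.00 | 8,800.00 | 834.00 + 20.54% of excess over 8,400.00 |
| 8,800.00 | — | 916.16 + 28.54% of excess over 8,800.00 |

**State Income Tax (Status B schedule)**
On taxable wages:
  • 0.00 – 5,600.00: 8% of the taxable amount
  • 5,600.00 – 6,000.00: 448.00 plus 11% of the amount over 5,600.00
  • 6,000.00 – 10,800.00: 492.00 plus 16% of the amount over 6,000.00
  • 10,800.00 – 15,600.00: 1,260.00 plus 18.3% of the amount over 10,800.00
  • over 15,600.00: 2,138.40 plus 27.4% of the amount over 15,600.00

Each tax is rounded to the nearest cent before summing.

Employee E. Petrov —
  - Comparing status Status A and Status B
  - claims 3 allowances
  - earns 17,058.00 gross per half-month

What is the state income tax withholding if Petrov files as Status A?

2,875.72

State Income Tax (Status A): taxable = 17,058.00 − 3×464.00 = 15,666.00
  916.16 + 28.54% × (15,666.00 − 8,800.00) = 916.16 + 28.54% × 6,866.00 = 2,875.72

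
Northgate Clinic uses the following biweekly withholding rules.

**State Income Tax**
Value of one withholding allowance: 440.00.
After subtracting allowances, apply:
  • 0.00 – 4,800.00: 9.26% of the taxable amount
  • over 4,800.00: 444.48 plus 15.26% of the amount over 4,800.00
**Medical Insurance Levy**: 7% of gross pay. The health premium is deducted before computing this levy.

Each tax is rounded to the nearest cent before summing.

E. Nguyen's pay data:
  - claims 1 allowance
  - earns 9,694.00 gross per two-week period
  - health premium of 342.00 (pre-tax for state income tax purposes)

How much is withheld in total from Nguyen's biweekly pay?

State Income Tax: taxable = 9,694.00 − 342.00 − 1×440.00 = 8,912.00
  444.48 + 15.26% × (8,912.00 − 4,800.00) = 444.48 + 15.26% × 4,112.00 = 1,071.97
Medical Insurance Levy: 7% × 9,352.00 = 654.64
Total: 1,071.97 + 654.64 = 1,726.61

1,726.61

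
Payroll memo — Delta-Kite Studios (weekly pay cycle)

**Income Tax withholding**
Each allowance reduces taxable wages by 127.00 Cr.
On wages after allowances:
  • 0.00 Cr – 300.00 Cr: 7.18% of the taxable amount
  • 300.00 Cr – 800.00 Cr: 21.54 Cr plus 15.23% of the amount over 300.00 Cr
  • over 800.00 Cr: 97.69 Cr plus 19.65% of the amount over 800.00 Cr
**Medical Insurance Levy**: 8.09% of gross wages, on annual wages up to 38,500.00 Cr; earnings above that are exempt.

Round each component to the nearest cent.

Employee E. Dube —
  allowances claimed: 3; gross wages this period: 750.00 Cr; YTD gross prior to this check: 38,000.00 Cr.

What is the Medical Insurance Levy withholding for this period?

Medical Insurance Levy: cap 38,500.00 Cr − YTD 38,000.00 Cr = 500.00 Cr subject; 8.09% × 500.00 Cr = 40.45 Cr

40.45 Cr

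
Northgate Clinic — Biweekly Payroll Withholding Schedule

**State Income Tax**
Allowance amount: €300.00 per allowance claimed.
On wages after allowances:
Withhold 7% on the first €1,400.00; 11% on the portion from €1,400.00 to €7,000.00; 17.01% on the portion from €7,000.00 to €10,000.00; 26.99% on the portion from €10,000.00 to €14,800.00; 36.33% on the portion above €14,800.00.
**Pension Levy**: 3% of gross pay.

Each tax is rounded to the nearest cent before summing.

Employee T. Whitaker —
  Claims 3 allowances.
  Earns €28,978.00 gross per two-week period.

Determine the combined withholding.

€8,213.06

State Income Tax: taxable = €28,978.00 − 3×€300.00 = €28,078.00
  €2,519.82 + 36.33% × (€28,078.00 − €14,800.00) = €2,519.82 + 36.33% × €13,278.00 = €7,343.72
Pension Levy: 3% × €28,978.00 = €869.34
Total: €7,343.72 + €869.34 = €8,213.06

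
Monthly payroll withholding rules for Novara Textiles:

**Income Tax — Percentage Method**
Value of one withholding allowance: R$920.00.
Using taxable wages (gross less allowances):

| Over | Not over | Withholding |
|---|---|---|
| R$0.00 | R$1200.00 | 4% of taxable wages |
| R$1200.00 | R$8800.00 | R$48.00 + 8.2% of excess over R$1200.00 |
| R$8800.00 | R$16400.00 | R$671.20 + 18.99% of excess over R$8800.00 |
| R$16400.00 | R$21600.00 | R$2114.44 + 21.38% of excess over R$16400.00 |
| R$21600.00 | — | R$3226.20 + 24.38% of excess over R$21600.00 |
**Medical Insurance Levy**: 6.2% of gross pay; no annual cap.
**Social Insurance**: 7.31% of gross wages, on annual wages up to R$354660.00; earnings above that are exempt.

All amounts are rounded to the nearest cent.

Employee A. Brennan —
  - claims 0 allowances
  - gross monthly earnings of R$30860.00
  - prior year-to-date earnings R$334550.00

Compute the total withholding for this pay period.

Income Tax: taxable = R$30860.00
  R$3226.20 + 24.38% × (R$30860.00 − R$21600.00) = R$3226.20 + 24.38% × R$9260.00 = R$5483.79
Medical Insurance Levy: 6.2% × R$30860.00 = R$1913.32
Social Insurance: cap R$354660.00 − YTD R$334550.00 = R$20110.00 subject; 7.31% × R$20110.00 = R$1470.04
Total: R$5483.79 + R$1913.32 + R$1470.04 = R$8867.15

R$8867.15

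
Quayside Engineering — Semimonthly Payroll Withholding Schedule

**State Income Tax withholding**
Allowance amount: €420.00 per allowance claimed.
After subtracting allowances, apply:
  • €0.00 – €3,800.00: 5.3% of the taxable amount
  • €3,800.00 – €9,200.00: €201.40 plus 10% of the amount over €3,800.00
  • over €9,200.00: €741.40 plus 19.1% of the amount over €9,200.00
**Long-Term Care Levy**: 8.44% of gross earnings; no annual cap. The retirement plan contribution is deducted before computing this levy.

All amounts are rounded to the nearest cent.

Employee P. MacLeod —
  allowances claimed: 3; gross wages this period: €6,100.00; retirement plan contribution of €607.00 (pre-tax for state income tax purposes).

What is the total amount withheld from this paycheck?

State Income Tax: taxable = €6,100.00 − €607.00 − 3×€420.00 = €4,233.00
  €201.40 + 10% × (€4,233.00 − €3,800.00) = €201.40 + 10% × €433.00 = €244.70
Long-Term Care Levy: 8.44% × €5,493.00 = €463.61
Total: €244.70 + €463.61 = €708.31

€708.31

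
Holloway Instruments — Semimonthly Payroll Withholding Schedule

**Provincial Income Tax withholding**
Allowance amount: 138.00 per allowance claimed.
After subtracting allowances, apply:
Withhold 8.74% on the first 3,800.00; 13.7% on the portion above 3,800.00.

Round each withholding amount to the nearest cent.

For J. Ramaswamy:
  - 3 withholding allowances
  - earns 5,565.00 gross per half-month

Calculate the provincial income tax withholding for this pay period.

517.21

Provincial Income Tax: taxable = 5,565.00 − 3×138.00 = 5,151.00
  332.12 + 13.7% × (5,151.00 − 3,800.00) = 332.12 + 13.7% × 1,351.00 = 517.21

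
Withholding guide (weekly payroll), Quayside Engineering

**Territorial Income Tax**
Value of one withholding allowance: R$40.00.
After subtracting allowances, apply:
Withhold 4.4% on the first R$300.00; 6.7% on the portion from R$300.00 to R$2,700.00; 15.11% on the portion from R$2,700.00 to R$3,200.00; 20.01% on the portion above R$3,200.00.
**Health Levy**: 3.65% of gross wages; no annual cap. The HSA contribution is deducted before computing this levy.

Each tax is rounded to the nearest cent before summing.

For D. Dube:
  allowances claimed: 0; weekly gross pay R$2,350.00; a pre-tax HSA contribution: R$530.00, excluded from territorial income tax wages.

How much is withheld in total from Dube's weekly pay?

R$181.47

Territorial Income Tax: taxable = R$2,350.00 − R$530.00 = R$1,820.00
  R$13.20 + 6.7% × (R$1,820.00 − R$300.00) = R$13.20 + 6.7% × R$1,520.00 = R$115.04
Health Levy: 3.65% × R$1,820.00 = R$66.43
Total: R$115.04 + R$66.43 = R$181.47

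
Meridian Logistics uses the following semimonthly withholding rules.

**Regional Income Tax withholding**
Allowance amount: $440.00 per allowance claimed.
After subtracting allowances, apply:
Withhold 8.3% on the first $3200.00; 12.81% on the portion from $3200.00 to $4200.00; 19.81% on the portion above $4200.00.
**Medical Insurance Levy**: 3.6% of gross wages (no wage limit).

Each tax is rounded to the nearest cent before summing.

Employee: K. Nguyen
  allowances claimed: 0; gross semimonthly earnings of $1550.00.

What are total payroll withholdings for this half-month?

Regional Income Tax: taxable = $1550.00
  8.3% × $1550.00 = $128.65
Medical Insurance Levy: 3.6% × $1550.00 = $55.80
Total: $128.65 + $55.80 = $184.45

$184.45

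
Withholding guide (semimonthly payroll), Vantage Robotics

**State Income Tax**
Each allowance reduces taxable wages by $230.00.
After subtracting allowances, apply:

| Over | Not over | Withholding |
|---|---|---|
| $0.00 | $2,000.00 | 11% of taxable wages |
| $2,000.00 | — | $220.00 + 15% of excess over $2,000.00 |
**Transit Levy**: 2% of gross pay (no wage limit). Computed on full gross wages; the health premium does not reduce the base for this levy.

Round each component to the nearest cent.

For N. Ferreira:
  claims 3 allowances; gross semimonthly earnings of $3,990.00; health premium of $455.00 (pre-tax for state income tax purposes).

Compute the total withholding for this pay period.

State Income Tax: taxable = $3,990.00 − $455.00 − 3×$230.00 = $2,845.00
  $220.00 + 15% × ($2,845.00 − $2,000.00) = $220.00 + 15% × $845.00 = $346.75
Transit Levy: 2% × $3,990.00 = $79.80
Total: $346.75 + $79.80 = $426.55

$426.55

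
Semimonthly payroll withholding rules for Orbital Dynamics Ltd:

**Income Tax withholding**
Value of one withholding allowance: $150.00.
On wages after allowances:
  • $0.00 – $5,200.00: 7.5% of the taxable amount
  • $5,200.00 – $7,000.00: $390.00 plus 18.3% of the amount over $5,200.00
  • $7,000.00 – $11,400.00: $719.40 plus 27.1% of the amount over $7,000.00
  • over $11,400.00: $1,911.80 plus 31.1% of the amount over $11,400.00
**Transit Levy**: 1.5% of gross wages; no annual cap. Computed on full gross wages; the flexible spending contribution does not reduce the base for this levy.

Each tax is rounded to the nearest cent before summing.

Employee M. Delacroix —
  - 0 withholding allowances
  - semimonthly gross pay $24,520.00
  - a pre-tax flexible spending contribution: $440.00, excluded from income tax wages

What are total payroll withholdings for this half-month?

Income Tax: taxable = $24,520.00 − $440.00 = $24,080.00
  $1,911.80 + 31.1% × ($24,080.00 − $11,400.00) = $1,911.80 + 31.1% × $12,680.00 = $5,855.28
Transit Levy: 1.5% × $24,520.00 = $367.80
Total: $5,855.28 + $367.80 = $6,223.08

$6,223.08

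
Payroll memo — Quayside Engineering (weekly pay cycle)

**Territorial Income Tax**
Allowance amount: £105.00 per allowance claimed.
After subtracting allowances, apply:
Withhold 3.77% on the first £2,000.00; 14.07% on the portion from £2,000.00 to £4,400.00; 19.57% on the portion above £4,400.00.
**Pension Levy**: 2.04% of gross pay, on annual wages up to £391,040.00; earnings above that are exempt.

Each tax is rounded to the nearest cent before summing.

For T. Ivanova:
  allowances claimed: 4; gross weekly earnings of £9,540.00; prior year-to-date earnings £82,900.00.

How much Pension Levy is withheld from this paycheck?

Pension Levy: 2.04% × £9,540.00 = £194.62

£194.62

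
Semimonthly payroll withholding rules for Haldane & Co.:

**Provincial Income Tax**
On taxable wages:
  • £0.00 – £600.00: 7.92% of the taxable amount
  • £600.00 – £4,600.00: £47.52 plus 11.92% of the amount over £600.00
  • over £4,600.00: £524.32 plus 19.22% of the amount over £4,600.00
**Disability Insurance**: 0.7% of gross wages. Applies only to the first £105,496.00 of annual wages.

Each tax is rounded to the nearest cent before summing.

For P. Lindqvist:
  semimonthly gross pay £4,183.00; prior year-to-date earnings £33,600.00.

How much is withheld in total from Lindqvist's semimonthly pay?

Provincial Income Tax: taxable = £4,183.00
  £47.52 + 11.92% × (£4,183.00 − £600.00) = £47.52 + 11.92% × £3,583.00 = £474.61
Disability Insurance: 0.7% × £4,183.00 = £29.28
Total: £474.61 + £29.28 = £503.89

£503.89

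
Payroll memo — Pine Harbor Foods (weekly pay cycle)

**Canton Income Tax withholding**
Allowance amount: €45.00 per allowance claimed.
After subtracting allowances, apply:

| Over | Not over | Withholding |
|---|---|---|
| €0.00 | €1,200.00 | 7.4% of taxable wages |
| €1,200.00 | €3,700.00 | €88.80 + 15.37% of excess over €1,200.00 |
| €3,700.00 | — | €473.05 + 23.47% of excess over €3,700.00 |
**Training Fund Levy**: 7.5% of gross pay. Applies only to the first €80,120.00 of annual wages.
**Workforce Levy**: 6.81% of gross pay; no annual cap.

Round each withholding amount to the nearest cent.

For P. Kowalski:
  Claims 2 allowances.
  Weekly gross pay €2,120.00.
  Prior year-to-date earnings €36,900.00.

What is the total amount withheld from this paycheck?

Canton Income Tax: taxable = €2,120.00 − 2×€45.00 = €2,030.00
  €88.80 + 15.37% × (€2,030.00 − €1,200.00) = €88.80 + 15.37% × €830.00 = €216.37
Training Fund Levy: 7.5% × €2,120.00 = €159.00
Workforce Levy: 6.81% × €2,120.00 = €144.37
Total: €216.37 + €159.00 + €144.37 = €519.74

€519.74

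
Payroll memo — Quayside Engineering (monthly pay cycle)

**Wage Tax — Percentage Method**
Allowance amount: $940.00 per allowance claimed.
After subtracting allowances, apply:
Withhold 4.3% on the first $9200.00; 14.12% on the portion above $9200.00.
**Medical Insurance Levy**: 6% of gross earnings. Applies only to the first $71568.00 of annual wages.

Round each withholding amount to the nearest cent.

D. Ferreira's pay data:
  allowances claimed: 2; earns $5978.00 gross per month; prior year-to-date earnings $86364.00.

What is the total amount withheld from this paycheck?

$176.21

Wage Tax: taxable = $5978.00 − 2×$940.00 = $4098.00
  4.3% × $4098.00 = $176.21
Medical Insurance Levy: YTD $86364.00 ≥ cap $71568.00 → $0.00
Total: $176.21 + $0.00 = $176.21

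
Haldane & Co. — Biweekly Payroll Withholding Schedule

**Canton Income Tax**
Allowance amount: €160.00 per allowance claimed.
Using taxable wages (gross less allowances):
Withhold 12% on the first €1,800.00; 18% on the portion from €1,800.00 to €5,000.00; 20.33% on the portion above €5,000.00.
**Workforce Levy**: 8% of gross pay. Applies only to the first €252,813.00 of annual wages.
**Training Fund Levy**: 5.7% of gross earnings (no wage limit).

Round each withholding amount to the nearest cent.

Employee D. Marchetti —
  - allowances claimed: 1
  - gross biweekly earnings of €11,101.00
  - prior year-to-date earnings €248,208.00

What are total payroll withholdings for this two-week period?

€3,000.97

Canton Income Tax: taxable = €11,101.00 − 1×€160.00 = €10,941.00
  €792.00 + 20.33% × (€10,941.00 − €5,000.00) = €792.00 + 20.33% × €5,941.00 = €1,999.81
Workforce Levy: cap €252,813.00 − YTD €248,208.00 = €4,605.00 subject; 8% × €4,605.00 = €368.40
Training Fund Levy: 5.7% × €11,101.00 = €632.76
Total: €1,999.81 + €368.40 + €632.76 = €3,000.97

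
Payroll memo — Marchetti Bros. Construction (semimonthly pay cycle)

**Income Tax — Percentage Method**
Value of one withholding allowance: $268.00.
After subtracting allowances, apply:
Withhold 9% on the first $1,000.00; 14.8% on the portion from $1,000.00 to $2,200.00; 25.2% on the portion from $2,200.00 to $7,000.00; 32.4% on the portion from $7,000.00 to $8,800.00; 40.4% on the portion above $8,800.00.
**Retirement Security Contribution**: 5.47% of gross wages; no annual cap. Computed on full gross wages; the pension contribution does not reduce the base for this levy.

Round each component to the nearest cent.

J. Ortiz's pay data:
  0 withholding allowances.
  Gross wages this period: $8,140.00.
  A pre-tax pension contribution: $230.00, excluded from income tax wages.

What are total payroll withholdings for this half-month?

Income Tax: taxable = $8,140.00 − $230.00 = $7,910.00
  $1,477.20 + 32.4% × ($7,910.00 − $7,000.00) = $1,477.20 + 32.4% × $910.00 = $1,772.04
Retirement Security Contribution: 5.47% × $8,140.00 = $445.26
Total: $1,772.04 + $445.26 = $2,217.30

$2,217.30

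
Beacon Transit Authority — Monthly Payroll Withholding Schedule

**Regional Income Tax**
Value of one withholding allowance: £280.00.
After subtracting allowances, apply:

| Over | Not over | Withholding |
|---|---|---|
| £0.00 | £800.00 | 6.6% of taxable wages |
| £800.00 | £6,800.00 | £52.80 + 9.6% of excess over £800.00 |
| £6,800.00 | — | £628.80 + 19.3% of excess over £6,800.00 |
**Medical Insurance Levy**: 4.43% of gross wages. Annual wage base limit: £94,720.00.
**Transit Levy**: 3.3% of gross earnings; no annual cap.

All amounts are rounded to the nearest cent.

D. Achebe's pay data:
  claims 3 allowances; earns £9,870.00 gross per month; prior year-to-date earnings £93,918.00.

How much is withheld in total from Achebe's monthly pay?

Regional Income Tax: taxable = £9,870.00 − 3×£280.00 = £9,030.00
  £628.80 + 19.3% × (£9,030.00 − £6,800.00) = £628.80 + 19.3% × £2,230.00 = £1,059.19
Medical Insurance Levy: cap £94,720.00 − YTD £93,918.00 = £802.00 subject; 4.43% × £802.00 = £35.53
Transit Levy: 3.3% × £9,870.00 = £325.71
Total: £1,059.19 + £35.53 + £325.71 = £1,420.43

£1,420.43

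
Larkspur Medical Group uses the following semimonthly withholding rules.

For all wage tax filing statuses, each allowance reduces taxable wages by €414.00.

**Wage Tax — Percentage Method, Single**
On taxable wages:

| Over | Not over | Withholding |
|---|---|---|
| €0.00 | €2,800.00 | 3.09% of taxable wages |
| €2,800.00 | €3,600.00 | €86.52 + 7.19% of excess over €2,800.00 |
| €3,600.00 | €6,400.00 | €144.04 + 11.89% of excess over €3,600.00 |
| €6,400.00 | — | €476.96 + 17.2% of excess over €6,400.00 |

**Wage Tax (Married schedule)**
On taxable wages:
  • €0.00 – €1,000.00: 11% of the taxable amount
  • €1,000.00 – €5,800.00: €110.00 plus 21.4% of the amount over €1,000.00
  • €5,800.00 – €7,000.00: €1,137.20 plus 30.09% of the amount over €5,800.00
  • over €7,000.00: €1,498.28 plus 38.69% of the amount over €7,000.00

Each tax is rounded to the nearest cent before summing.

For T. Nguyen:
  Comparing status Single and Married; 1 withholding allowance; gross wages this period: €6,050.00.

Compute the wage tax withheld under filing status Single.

Wage Tax (Single): taxable = €6,050.00 − 1×€414.00 = €5,636.00
  €144.04 + 11.89% × (€5,636.00 − €3,600.00) = €144.04 + 11.89% × €2,036.00 = €386.12

€386.12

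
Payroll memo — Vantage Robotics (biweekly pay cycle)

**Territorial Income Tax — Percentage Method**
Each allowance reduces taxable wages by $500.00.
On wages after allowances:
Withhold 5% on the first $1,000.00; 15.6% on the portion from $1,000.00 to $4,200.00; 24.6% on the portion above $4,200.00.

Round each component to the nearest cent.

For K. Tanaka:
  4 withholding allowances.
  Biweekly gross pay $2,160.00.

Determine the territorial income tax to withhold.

Territorial Income Tax: taxable = $2,160.00 − 4×$500.00 = $160.00
  5% × $160.00 = $8.00

$8.00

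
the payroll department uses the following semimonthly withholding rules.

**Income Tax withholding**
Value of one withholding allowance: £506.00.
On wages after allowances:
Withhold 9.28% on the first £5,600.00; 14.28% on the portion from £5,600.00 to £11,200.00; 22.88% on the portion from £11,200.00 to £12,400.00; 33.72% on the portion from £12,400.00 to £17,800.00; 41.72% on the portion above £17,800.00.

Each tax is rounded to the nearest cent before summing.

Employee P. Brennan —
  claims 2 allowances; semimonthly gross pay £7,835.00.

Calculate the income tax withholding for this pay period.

£694.32

Income Tax: taxable = £7,835.00 − 2×£506.00 = £6,823.00
  £519.68 + 14.28% × (£6,823.00 − £5,600.00) = £519.68 + 14.28% × £1,223.00 = £694.32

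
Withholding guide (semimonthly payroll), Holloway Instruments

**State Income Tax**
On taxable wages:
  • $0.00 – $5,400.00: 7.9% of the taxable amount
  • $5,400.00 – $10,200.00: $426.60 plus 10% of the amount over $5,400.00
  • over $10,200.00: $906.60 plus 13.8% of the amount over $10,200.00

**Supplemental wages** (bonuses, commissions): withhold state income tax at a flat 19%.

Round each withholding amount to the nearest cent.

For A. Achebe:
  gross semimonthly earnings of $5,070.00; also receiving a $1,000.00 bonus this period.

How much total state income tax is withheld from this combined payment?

$590.53

State Income Tax: taxable = $5,070.00
  7.9% × $5,070.00 = $400.53
Supplemental (19% flat on bonus): 19% × $1,000.00 = $190.00
Total state income tax: $400.53 + $190.00 = $590.53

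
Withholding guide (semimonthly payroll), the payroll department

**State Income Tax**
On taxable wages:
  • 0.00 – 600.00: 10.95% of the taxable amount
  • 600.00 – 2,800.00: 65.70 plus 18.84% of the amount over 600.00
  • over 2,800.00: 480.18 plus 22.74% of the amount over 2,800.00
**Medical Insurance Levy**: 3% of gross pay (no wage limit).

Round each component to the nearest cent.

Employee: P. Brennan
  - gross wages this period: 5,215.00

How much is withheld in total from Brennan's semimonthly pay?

State Income Tax: taxable = 5,215.00
  480.18 + 22.74% × (5,215.00 − 2,800.00) = 480.18 + 22.74% × 2,415.00 = 1,029.35
Medical Insurance Levy: 3% × 5,215.00 = 156.45
Total: 1,029.35 + 156.45 = 1,185.80

1,185.80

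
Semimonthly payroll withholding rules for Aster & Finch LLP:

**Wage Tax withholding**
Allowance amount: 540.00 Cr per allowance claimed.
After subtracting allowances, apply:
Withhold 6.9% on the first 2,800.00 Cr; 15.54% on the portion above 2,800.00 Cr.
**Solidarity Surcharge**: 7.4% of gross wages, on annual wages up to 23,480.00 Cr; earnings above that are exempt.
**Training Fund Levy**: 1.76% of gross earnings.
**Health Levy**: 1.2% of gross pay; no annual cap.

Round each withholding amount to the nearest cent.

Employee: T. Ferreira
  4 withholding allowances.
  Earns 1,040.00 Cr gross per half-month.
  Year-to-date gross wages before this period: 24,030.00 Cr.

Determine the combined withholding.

30.78 Cr

Wage Tax: taxable = 1,040.00 Cr − 4×540.00 Cr = -1,120.00 Cr
  Taxable ≤ 0 → 0.00 Cr
Solidarity Surcharge: YTD 24,030.00 Cr ≥ cap 23,480.00 Cr → 0.00 Cr
Training Fund Levy: 1.76% × 1,040.00 Cr = 18.30 Cr
Health Levy: 1.2% × 1,040.00 Cr = 12.48 Cr
Total: 0.00 Cr + 0.00 Cr + 18.30 Cr + 12.48 Cr = 30.78 Cr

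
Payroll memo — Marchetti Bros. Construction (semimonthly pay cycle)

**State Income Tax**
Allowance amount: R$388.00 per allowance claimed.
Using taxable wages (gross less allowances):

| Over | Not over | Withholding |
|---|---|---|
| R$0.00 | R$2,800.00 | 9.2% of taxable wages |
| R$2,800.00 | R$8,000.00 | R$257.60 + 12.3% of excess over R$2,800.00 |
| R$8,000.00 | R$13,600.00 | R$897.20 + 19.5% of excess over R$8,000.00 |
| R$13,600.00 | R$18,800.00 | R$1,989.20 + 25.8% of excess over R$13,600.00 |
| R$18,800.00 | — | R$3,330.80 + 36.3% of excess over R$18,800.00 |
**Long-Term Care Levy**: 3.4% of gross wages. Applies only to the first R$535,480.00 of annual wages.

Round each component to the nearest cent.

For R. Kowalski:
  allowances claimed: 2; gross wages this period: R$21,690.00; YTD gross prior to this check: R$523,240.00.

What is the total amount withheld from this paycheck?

R$4,514.34

State Income Tax: taxable = R$21,690.00 − 2×R$388.00 = R$20,914.00
  R$3,330.80 + 36.3% × (R$20,914.00 − R$18,800.00) = R$3,330.80 + 36.3% × R$2,114.00 = R$4,098.18
Long-Term Care Levy: cap R$535,480.00 − YTD R$523,240.00 = R$12,240.00 subject; 3.4% × R$12,240.00 = R$416.16
Total: R$4,098.18 + R$416.16 = R$4,514.34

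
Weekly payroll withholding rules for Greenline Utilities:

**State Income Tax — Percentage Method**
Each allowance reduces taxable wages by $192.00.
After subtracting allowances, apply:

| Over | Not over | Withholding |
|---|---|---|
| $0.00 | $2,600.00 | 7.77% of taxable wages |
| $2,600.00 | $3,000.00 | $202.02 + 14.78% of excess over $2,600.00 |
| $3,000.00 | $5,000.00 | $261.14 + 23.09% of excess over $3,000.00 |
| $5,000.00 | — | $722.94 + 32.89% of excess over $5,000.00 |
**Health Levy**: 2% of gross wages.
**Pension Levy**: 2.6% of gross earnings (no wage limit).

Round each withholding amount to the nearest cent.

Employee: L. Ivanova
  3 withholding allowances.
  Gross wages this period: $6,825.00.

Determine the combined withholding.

$1,447.69

State Income Tax: taxable = $6,825.00 − 3×$192.00 = $6,249.00
  $722.94 + 32.89% × ($6,249.00 − $5,000.00) = $722.94 + 32.89% × $1,249.00 = $1,133.74
Health Levy: 2% × $6,825.00 = $136.50
Pension Levy: 2.6% × $6,825.00 = $177.45
Total: $1,133.74 + $136.50 + $177.45 = $1,447.69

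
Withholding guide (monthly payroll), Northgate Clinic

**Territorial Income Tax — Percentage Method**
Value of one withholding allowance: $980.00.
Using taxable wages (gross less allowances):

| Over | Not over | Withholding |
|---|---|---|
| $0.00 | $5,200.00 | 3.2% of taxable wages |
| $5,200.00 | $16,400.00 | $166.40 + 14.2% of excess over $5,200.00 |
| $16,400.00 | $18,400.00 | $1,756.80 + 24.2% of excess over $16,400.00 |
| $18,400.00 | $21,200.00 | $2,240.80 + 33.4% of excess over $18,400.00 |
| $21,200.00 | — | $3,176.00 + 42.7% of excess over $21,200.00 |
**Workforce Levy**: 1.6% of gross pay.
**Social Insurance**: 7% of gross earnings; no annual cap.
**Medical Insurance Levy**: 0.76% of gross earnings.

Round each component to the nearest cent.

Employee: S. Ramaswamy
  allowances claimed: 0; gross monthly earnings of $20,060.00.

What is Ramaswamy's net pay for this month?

Territorial Income Tax: taxable = $20,060.00
  $2,240.80 + 33.4% × ($20,060.00 − $18,400.00) = $2,240.80 + 33.4% × $1,660.00 = $2,795.24
Workforce Levy: 1.6% × $20,060.00 = $320.96
Social Insurance: 7% × $20,060.00 = $1,404.20
Medical Insurance Levy: 0.76% × $20,060.00 = $152.46
Total withheld: $2,795.24 + $320.96 + $1,404.20 + $152.46 = $4,672.86
Net pay: $20,060.00 − $4,672.86 = $15,387.14

$15,387.14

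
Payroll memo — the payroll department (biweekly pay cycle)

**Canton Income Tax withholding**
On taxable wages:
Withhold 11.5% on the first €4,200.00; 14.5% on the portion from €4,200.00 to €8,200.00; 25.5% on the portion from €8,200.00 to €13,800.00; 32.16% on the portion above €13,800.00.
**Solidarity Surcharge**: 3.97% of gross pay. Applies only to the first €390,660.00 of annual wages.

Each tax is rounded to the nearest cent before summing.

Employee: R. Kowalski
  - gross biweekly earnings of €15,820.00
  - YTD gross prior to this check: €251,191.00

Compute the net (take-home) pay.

Canton Income Tax: taxable = €15,820.00
  €2,491.00 + 32.16% × (€15,820.00 − €13,800.00) = €2,491.00 + 32.16% × €2,020.00 = €3,140.63
Solidarity Surcharge: 3.97% × €15,820.00 = €628.05
Total withheld: €3,140.63 + €628.05 = €3,768.68
Net pay: €15,820.00 − €3,768.68 = €12,051.32

€12,051.32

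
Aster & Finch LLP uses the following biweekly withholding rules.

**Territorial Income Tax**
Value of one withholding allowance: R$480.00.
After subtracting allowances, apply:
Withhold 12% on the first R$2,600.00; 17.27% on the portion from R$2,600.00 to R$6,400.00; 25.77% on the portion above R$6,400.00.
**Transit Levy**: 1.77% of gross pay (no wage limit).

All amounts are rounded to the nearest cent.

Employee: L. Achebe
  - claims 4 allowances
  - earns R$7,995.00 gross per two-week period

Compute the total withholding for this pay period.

Territorial Income Tax: taxable = R$7,995.00 − 4×R$480.00 = R$6,075.00
  R$312.00 + 17.27% × (R$6,075.00 − R$2,600.00) = R$312.00 + 17.27% × R$3,475.00 = R$912.13
Transit Levy: 1.77% × R$7,995.00 = R$141.51
Total: R$912.13 + R$141.51 = R$1,053.64

R$1,053.64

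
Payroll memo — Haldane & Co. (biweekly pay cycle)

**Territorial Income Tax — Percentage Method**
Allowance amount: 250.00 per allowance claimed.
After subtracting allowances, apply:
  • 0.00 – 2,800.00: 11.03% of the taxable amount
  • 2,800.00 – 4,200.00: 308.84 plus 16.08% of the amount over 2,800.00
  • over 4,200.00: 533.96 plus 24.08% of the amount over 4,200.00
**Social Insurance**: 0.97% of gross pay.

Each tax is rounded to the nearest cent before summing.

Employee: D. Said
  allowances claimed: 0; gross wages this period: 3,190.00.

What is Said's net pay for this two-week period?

Territorial Income Tax: taxable = 3,190.00
  308.84 + 16.08% × (3,190.00 − 2,800.00) = 308.84 + 16.08% × 390.00 = 371.55
Social Insurance: 0.97% × 3,190.00 = 30.94
Total withheld: 371.55 + 30.94 = 402.49
Net pay: 3,190.00 − 402.49 = 2,787.51

2,787.51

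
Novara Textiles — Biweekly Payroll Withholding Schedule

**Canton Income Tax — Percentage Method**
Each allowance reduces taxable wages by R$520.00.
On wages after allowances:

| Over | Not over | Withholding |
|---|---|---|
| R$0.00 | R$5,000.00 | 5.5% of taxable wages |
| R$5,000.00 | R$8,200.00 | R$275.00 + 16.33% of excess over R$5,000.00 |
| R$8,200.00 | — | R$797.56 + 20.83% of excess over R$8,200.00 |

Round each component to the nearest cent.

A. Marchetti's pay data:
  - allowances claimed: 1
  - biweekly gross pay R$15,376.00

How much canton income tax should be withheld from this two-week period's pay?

R$2,184.00

Canton Income Tax: taxable = R$15,376.00 − 1×R$520.00 = R$14,856.00
  R$797.56 + 20.83% × (R$14,856.00 − R$8,200.00) = R$797.56 + 20.83% × R$6,656.00 = R$2,184.00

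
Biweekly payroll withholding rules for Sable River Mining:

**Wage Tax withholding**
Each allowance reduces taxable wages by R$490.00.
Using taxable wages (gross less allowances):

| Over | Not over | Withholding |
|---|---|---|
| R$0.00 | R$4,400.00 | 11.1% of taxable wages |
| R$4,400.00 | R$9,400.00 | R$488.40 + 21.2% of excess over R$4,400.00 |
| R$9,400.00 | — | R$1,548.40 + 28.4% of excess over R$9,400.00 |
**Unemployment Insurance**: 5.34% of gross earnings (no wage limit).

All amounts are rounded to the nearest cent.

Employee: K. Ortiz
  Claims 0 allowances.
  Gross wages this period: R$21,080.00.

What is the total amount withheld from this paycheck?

Wage Tax: taxable = R$21,080.00
  R$1,548.40 + 28.4% × (R$21,080.00 − R$9,400.00) = R$1,548.40 + 28.4% × R$11,680.00 = R$4,865.52
Unemployment Insurance: 5.34% × R$21,080.00 = R$1,125.67
Total: R$4,865.52 + R$1,125.67 = R$5,991.19

R$5,991.19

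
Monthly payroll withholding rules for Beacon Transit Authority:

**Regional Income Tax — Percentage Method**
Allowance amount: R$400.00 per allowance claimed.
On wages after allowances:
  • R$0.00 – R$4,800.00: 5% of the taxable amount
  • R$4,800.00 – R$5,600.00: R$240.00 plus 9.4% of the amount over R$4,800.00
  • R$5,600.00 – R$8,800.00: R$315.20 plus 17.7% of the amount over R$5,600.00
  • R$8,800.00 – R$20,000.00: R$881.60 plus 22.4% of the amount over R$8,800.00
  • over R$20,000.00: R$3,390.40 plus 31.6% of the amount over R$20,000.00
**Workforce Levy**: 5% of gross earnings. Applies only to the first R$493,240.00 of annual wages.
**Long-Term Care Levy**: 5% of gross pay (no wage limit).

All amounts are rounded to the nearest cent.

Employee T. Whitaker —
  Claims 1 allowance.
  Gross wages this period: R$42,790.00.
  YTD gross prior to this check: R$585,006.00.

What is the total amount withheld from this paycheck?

Regional Income Tax: taxable = R$42,790.00 − 1×R$400.00 = R$42,390.00
  R$3,390.40 + 31.6% × (R$42,390.00 − R$20,000.00) = R$3,390.40 + 31.6% × R$22,390.00 = R$10,465.64
Workforce Levy: YTD R$585,006.00 ≥ cap R$493,240.00 → R$0.00
Long-Term Care Levy: 5% × R$42,790.00 = R$2,139.50
Total: R$10,465.64 + R$0.00 + R$2,139.50 = R$12,605.14

R$12,605.14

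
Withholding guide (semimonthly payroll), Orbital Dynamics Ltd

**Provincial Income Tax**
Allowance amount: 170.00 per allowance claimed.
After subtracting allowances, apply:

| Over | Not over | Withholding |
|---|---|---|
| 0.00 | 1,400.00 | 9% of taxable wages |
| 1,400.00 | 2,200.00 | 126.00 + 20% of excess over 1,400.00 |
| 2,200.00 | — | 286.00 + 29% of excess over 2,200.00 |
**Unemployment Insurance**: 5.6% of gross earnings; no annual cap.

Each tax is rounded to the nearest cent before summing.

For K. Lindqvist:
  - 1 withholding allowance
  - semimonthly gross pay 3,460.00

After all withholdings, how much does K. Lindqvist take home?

Provincial Income Tax: taxable = 3,460.00 − 1×170.00 = 3,290.00
  286.00 + 29% × (3,290.00 − 2,200.00) = 286.00 + 29% × 1,090.00 = 602.10
Unemployment Insurance: 5.6% × 3,460.00 = 193.76
Total withheld: 602.10 + 193.76 = 795.86
Net pay: 3,460.00 − 795.86 = 2,664.14

2,664.14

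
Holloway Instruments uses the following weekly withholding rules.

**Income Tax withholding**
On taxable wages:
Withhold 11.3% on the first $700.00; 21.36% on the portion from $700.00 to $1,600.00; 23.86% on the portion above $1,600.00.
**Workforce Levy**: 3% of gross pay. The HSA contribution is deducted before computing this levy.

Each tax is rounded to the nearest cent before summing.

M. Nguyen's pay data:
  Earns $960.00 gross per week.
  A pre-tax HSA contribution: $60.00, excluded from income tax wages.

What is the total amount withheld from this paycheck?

$148.82

Income Tax: taxable = $960.00 − $60.00 = $900.00
  $79.10 + 21.36% × ($900.00 − $700.00) = $79.10 + 21.36% × $200.00 = $121.82
Workforce Levy: 3% × $900.00 = $27.00
Total: $121.82 + $27.00 = $148.82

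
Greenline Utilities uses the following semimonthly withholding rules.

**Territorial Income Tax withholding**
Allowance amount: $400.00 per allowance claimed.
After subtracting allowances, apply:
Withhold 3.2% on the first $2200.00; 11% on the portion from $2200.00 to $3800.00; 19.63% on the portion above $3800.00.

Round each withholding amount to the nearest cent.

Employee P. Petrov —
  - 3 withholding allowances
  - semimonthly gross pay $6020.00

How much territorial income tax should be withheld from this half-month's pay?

$446.63

Territorial Income Tax: taxable = $6020.00 − 3×$400.00 = $4820.00
  $246.40 + 19.63% × ($4820.00 − $3800.00) = $246.40 + 19.63% × $1020.00 = $446.63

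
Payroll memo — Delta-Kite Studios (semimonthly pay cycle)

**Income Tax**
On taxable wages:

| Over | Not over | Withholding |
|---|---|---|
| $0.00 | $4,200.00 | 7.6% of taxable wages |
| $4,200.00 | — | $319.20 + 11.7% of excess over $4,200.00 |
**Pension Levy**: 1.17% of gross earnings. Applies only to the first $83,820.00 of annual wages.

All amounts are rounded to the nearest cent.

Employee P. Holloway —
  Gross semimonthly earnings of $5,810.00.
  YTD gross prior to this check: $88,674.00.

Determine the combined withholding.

$507.57

Income Tax: taxable = $5,810.00
  $319.20 + 11.7% × ($5,810.00 − $4,200.00) = $319.20 + 11.7% × $1,610.00 = $507.57
Pension Levy: YTD $88,674.00 ≥ cap $83,820.00 → $0.00
Total: $507.57 + $0.00 = $507.57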